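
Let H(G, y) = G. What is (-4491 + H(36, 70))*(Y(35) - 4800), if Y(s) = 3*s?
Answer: 20916225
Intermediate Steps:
(-4491 + H(36, 70))*(Y(35) - 4800) = (-4491 + 36)*(3*35 - 4800) = -4455*(105 - 4800) = -4455*(-4695) = 20916225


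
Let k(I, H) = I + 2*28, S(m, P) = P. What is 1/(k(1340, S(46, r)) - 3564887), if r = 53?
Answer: -1/3563491 ≈ -2.8062e-7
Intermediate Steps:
k(I, H) = 56 + I (k(I, H) = I + 56 = 56 + I)
1/(k(1340, S(46, r)) - 3564887) = 1/((56 + 1340) - 3564887) = 1/(1396 - 3564887) = 1/(-3563491) = -1/3563491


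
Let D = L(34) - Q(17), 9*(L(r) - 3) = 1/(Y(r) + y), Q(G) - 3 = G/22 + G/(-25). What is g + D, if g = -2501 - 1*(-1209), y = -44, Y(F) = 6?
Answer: -60760798/47025 ≈ -1292.1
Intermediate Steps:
Q(G) = 3 + 3*G/550 (Q(G) = 3 + (G/22 + G/(-25)) = 3 + (G*(1/22) + G*(-1/25)) = 3 + (G/22 - G/25) = 3 + 3*G/550)
L(r) = 1025/342 (L(r) = 3 + 1/(9*(6 - 44)) = 3 + (⅑)/(-38) = 3 + (⅑)*(-1/38) = 3 - 1/342 = 1025/342)
g = -1292 (g = -2501 + 1209 = -1292)
D = -4498/47025 (D = 1025/342 - (3 + (3/550)*17) = 1025/342 - (3 + 51/550) = 1025/342 - 1*1701/550 = 1025/342 - 1701/550 = -4498/47025 ≈ -0.095651)
g + D = -1292 - 4498/47025 = -60760798/47025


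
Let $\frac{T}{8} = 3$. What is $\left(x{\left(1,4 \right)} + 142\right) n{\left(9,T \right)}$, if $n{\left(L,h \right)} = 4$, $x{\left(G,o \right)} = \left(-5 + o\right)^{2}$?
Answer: $572$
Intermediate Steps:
$T = 24$ ($T = 8 \cdot 3 = 24$)
$\left(x{\left(1,4 \right)} + 142\right) n{\left(9,T \right)} = \left(\left(-5 + 4\right)^{2} + 142\right) 4 = \left(\left(-1\right)^{2} + 142\right) 4 = \left(1 + 142\right) 4 = 143 \cdot 4 = 572$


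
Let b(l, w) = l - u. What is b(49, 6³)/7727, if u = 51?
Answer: -2/7727 ≈ -0.00025883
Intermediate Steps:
b(l, w) = -51 + l (b(l, w) = l - 1*51 = l - 51 = -51 + l)
b(49, 6³)/7727 = (-51 + 49)/7727 = -2*1/7727 = -2/7727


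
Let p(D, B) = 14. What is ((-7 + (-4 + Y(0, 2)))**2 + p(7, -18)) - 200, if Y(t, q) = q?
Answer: -105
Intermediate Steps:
((-7 + (-4 + Y(0, 2)))**2 + p(7, -18)) - 200 = ((-7 + (-4 + 2))**2 + 14) - 200 = ((-7 - 2)**2 + 14) - 200 = ((-9)**2 + 14) - 200 = (81 + 14) - 200 = 95 - 200 = -105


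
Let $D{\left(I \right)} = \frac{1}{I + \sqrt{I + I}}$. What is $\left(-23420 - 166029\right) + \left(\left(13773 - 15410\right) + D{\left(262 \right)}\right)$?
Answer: $- \frac{49682359}{260} - \frac{\sqrt{131}}{34060} \approx -1.9109 \cdot 10^{5}$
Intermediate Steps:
$D{\left(I \right)} = \frac{1}{I + \sqrt{2} \sqrt{I}}$ ($D{\left(I \right)} = \frac{1}{I + \sqrt{2 I}} = \frac{1}{I + \sqrt{2} \sqrt{I}}$)
$\left(-23420 - 166029\right) + \left(\left(13773 - 15410\right) + D{\left(262 \right)}\right) = \left(-23420 - 166029\right) + \left(\left(13773 - 15410\right) + \frac{1}{262 + \sqrt{2} \sqrt{262}}\right) = -189449 - \left(1637 - \frac{1}{262 + 2 \sqrt{131}}\right) = -191086 + \frac{1}{262 + 2 \sqrt{131}}$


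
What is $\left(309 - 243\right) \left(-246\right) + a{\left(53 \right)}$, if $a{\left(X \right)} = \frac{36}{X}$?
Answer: $- \frac{860472}{53} \approx -16235.0$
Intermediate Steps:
$\left(309 - 243\right) \left(-246\right) + a{\left(53 \right)} = \left(309 - 243\right) \left(-246\right) + \frac{36}{53} = 66 \left(-246\right) + 36 \cdot \frac{1}{53} = -16236 + \frac{36}{53} = - \frac{860472}{53}$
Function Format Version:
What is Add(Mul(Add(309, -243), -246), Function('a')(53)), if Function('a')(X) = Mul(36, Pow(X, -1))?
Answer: Rational(-860472, 53) ≈ -16235.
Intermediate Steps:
Add(Mul(Add(309, -243), -246), Function('a')(53)) = Add(Mul(Add(309, -243), -246), Mul(36, Pow(53, -1))) = Add(Mul(66, -246), Mul(36, Rational(1, 53))) = Add(-16236, Rational(36, 53)) = Rational(-860472, 53)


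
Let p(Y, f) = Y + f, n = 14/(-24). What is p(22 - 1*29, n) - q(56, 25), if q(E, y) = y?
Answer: -391/12 ≈ -32.583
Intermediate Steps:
n = -7/12 (n = 14*(-1/24) = -7/12 ≈ -0.58333)
p(22 - 1*29, n) - q(56, 25) = ((22 - 1*29) - 7/12) - 1*25 = ((22 - 29) - 7/12) - 25 = (-7 - 7/12) - 25 = -91/12 - 25 = -391/12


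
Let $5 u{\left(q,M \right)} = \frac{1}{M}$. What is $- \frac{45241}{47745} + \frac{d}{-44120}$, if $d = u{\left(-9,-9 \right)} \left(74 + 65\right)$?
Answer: $- \frac{221765049}{234056600} \approx -0.94748$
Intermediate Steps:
$u{\left(q,M \right)} = \frac{1}{5 M}$
$d = - \frac{139}{45}$ ($d = \frac{1}{5 \left(-9\right)} \left(74 + 65\right) = \frac{1}{5} \left(- \frac{1}{9}\right) 139 = \left(- \frac{1}{45}\right) 139 = - \frac{139}{45} \approx -3.0889$)
$- \frac{45241}{47745} + \frac{d}{-44120} = - \frac{45241}{47745} - \frac{139}{45 \left(-44120\right)} = \left(-45241\right) \frac{1}{47745} - - \frac{139}{1985400} = - \frac{45241}{47745} + \frac{139}{1985400} = - \frac{221765049}{234056600}$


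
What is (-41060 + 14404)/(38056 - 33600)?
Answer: -3332/557 ≈ -5.9820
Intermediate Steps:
(-41060 + 14404)/(38056 - 33600) = -26656/4456 = -26656*1/4456 = -3332/557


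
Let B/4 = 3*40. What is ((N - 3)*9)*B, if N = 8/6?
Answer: -7200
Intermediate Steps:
B = 480 (B = 4*(3*40) = 4*120 = 480)
N = 4/3 (N = 8*(1/6) = 4/3 ≈ 1.3333)
((N - 3)*9)*B = ((4/3 - 3)*9)*480 = -5/3*9*480 = -15*480 = -7200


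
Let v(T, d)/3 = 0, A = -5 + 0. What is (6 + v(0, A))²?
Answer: 36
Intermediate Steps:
A = -5
v(T, d) = 0 (v(T, d) = 3*0 = 0)
(6 + v(0, A))² = (6 + 0)² = 6² = 36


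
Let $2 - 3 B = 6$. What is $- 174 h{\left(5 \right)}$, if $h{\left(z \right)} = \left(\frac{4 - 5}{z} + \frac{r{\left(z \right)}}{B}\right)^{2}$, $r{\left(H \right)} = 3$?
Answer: $- \frac{208887}{200} \approx -1044.4$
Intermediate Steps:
$B = - \frac{4}{3}$ ($B = \frac{2}{3} - 2 = - \frac{4}{3} \approx -1.3333$)
$h{\left(z \right)} = \left(- \frac{9}{4} - \frac{1}{z}\right)^{2}$ ($h{\left(z \right)} = \left(\frac{4 - 5}{z} + \frac{3}{- \frac{4}{3}}\right)^{2} = \left(\frac{4 - 5}{z} + 3 \left(- \frac{3}{4}\right)\right)^{2} = \left(- \frac{1}{z} - \frac{9}{4}\right)^{2} = \left(- \frac{9}{4} - \frac{1}{z}\right)^{2}$)
$- 174 h{\left(5 \right)} = - 174 \frac{\left(4 + 9 \cdot 5\right)^{2}}{16 \cdot 25} = - 174 \cdot \frac{1}{16} \cdot \frac{1}{25} \left(4 + 45\right)^{2} = - 174 \cdot \frac{1}{16} \cdot \frac{1}{25} \cdot 49^{2} = - 174 \cdot \frac{1}{16} \cdot \frac{1}{25} \cdot 2401 = \left(-174\right) \frac{2401}{400} = - \frac{208887}{200}$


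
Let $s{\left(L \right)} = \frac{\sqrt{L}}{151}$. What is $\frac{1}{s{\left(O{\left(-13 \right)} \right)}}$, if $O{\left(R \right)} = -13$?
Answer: $- \frac{151 i \sqrt{13}}{13} \approx - 41.88 i$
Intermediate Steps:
$s{\left(L \right)} = \frac{\sqrt{L}}{151}$
$\frac{1}{s{\left(O{\left(-13 \right)} \right)}} = \frac{1}{\frac{1}{151} \sqrt{-13}} = \frac{1}{\frac{1}{151} i \sqrt{13}} = - \frac{151 i \sqrt{13}}{13}$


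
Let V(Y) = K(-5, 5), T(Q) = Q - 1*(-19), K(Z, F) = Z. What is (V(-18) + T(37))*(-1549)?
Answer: -78999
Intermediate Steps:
T(Q) = 19 + Q (T(Q) = Q + 19 = 19 + Q)
V(Y) = -5
(V(-18) + T(37))*(-1549) = (-5 + (19 + 37))*(-1549) = (-5 + 56)*(-1549) = 51*(-1549) = -78999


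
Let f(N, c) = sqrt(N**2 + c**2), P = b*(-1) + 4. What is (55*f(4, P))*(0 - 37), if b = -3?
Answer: -2035*sqrt(65) ≈ -16407.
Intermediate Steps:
P = 7 (P = -3*(-1) + 4 = 3 + 4 = 7)
(55*f(4, P))*(0 - 37) = (55*sqrt(4**2 + 7**2))*(0 - 37) = (55*sqrt(16 + 49))*(-37) = (55*sqrt(65))*(-37) = -2035*sqrt(65)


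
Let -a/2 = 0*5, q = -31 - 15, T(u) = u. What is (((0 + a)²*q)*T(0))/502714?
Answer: 0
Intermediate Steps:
q = -46
a = 0 (a = -0*5 = -2*0 = 0)
(((0 + a)²*q)*T(0))/502714 = (((0 + 0)²*(-46))*0)/502714 = ((0²*(-46))*0)*(1/502714) = ((0*(-46))*0)*(1/502714) = (0*0)*(1/502714) = 0*(1/502714) = 0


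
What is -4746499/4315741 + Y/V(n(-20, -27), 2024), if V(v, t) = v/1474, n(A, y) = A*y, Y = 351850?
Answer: 111912840646172/116525007 ≈ 9.6042e+5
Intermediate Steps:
V(v, t) = v/1474 (V(v, t) = v*(1/1474) = v/1474)
-4746499/4315741 + Y/V(n(-20, -27), 2024) = -4746499/4315741 + 351850/(((-20*(-27))/1474)) = -4746499*1/4315741 + 351850/(((1/1474)*540)) = -4746499/4315741 + 351850/(270/737) = -4746499/4315741 + 351850*(737/270) = -4746499/4315741 + 25931345/27 = 111912840646172/116525007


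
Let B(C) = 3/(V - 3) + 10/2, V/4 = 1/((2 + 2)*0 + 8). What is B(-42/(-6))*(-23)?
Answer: -437/5 ≈ -87.400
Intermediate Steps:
V = ½ (V = 4/((2 + 2)*0 + 8) = 4/(4*0 + 8) = 4/(0 + 8) = 4/8 = 4*(⅛) = ½ ≈ 0.50000)
B(C) = 19/5 (B(C) = 3/(½ - 3) + 10/2 = 3/(-5/2) + 10*(½) = 3*(-⅖) + 5 = -6/5 + 5 = 19/5)
B(-42/(-6))*(-23) = (19/5)*(-23) = -437/5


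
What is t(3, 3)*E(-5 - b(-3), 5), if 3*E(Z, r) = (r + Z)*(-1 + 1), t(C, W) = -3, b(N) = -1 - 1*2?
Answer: 0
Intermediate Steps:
b(N) = -3 (b(N) = -1 - 2 = -3)
E(Z, r) = 0 (E(Z, r) = ((r + Z)*(-1 + 1))/3 = ((Z + r)*0)/3 = (1/3)*0 = 0)
t(3, 3)*E(-5 - b(-3), 5) = -3*0 = 0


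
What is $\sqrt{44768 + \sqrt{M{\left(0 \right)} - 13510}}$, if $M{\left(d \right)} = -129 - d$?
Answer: $\sqrt{44768 + i \sqrt{13639}} \approx 211.58 + 0.276 i$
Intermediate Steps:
$\sqrt{44768 + \sqrt{M{\left(0 \right)} - 13510}} = \sqrt{44768 + \sqrt{\left(-129 - 0\right) - 13510}} = \sqrt{44768 + \sqrt{\left(-129 + 0\right) - 13510}} = \sqrt{44768 + \sqrt{-129 - 13510}} = \sqrt{44768 + \sqrt{-13639}} = \sqrt{44768 + i \sqrt{13639}}$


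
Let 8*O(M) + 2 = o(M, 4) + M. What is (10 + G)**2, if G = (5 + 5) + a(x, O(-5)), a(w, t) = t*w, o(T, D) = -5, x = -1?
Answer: 1849/4 ≈ 462.25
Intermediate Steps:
O(M) = -7/8 + M/8 (O(M) = -1/4 + (-5 + M)/8 = -1/4 + (-5/8 + M/8) = -7/8 + M/8)
G = 23/2 (G = (5 + 5) + (-7/8 + (1/8)*(-5))*(-1) = 10 + (-7/8 - 5/8)*(-1) = 10 - 3/2*(-1) = 10 + 3/2 = 23/2 ≈ 11.500)
(10 + G)**2 = (10 + 23/2)**2 = (43/2)**2 = 1849/4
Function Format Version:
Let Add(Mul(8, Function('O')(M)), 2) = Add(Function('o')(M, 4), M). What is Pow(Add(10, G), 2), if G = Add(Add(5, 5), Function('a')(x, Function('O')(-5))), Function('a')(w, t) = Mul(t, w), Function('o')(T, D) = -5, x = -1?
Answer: Rational(1849, 4) ≈ 462.25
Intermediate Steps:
Function('O')(M) = Add(Rational(-7, 8), Mul(Rational(1, 8), M)) (Function('O')(M) = Add(Rational(-1, 4), Mul(Rational(1, 8), Add(-5, M))) = Add(Rational(-1, 4), Add(Rational(-5, 8), Mul(Rational(1, 8), M))) = Add(Rational(-7, 8), Mul(Rational(1, 8), M)))
G = Rational(23, 2) (G = Add(Add(5, 5), Mul(Add(Rational(-7, 8), Mul(Rational(1, 8), -5)), -1)) = Add(10, Mul(Add(Rational(-7, 8), Rational(-5, 8)), -1)) = Add(10, Mul(Rational(-3, 2), -1)) = Add(10, Rational(3, 2)) = Rational(23, 2) ≈ 11.500)
Pow(Add(10, G), 2) = Pow(Add(10, Rational(23, 2)), 2) = Pow(Rational(43, 2), 2) = Rational(1849, 4)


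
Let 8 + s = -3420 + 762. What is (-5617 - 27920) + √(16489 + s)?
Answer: -33537 + √13823 ≈ -33419.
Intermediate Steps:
s = -2666 (s = -8 + (-3420 + 762) = -8 - 2658 = -2666)
(-5617 - 27920) + √(16489 + s) = (-5617 - 27920) + √(16489 - 2666) = -33537 + √13823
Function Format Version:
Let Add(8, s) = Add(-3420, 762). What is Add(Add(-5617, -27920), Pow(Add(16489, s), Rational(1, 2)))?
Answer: Add(-33537, Pow(13823, Rational(1, 2))) ≈ -33419.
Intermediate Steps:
s = -2666 (s = Add(-8, Add(-3420, 762)) = Add(-8, -2658) = -2666)
Add(Add(-5617, -27920), Pow(Add(16489, s), Rational(1, 2))) = Add(Add(-5617, -27920), Pow(Add(16489, -2666), Rational(1, 2))) = Add(-33537, Pow(13823, Rational(1, 2)))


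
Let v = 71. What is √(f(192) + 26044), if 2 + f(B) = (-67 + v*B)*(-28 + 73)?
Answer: √636467 ≈ 797.79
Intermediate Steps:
f(B) = -3017 + 3195*B (f(B) = -2 + (-67 + 71*B)*(-28 + 73) = -2 + (-67 + 71*B)*45 = -2 + (-3015 + 3195*B) = -3017 + 3195*B)
√(f(192) + 26044) = √((-3017 + 3195*192) + 26044) = √((-3017 + 613440) + 26044) = √(610423 + 26044) = √636467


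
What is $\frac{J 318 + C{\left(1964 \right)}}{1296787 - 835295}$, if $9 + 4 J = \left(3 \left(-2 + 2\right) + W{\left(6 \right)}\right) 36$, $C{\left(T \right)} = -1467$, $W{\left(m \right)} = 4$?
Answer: $\frac{18531}{922984} \approx 0.020077$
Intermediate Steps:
$J = \frac{135}{4}$ ($J = - \frac{9}{4} + \frac{\left(3 \left(-2 + 2\right) + 4\right) 36}{4} = - \frac{9}{4} + \frac{\left(3 \cdot 0 + 4\right) 36}{4} = - \frac{9}{4} + \frac{\left(0 + 4\right) 36}{4} = - \frac{9}{4} + \frac{4 \cdot 36}{4} = - \frac{9}{4} + \frac{1}{4} \cdot 144 = - \frac{9}{4} + 36 = \frac{135}{4} \approx 33.75$)
$\frac{J 318 + C{\left(1964 \right)}}{1296787 - 835295} = \frac{\frac{135}{4} \cdot 318 - 1467}{1296787 - 835295} = \frac{\frac{21465}{2} - 1467}{461492} = \frac{18531}{2} \cdot \frac{1}{461492} = \frac{18531}{922984}$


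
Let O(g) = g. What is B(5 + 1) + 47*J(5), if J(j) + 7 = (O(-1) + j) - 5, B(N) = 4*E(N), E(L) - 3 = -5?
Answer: -384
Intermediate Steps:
E(L) = -2 (E(L) = 3 - 5 = -2)
B(N) = -8 (B(N) = 4*(-2) = -8)
J(j) = -13 + j (J(j) = -7 + ((-1 + j) - 5) = -7 + (-6 + j) = -13 + j)
B(5 + 1) + 47*J(5) = -8 + 47*(-13 + 5) = -8 + 47*(-8) = -8 - 376 = -384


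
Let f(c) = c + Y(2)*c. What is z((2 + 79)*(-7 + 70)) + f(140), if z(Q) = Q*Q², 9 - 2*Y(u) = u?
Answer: 132885228357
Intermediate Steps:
Y(u) = 9/2 - u/2
f(c) = 9*c/2 (f(c) = c + (9/2 - ½*2)*c = c + (9/2 - 1)*c = c + 7*c/2 = 9*c/2)
z(Q) = Q³
z((2 + 79)*(-7 + 70)) + f(140) = ((2 + 79)*(-7 + 70))³ + (9/2)*140 = (81*63)³ + 630 = 5103³ + 630 = 132885227727 + 630 = 132885228357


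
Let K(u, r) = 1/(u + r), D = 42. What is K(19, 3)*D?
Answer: 21/11 ≈ 1.9091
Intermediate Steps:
K(u, r) = 1/(r + u)
K(19, 3)*D = 42/(3 + 19) = 42/22 = (1/22)*42 = 21/11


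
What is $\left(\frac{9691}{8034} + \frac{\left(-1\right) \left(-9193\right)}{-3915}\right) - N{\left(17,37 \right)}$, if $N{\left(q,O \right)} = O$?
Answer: $- \frac{13789441}{361530} \approx -38.142$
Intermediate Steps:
$\left(\frac{9691}{8034} + \frac{\left(-1\right) \left(-9193\right)}{-3915}\right) - N{\left(17,37 \right)} = \left(\frac{9691}{8034} + \frac{\left(-1\right) \left(-9193\right)}{-3915}\right) - 37 = \left(9691 \cdot \frac{1}{8034} + 9193 \left(- \frac{1}{3915}\right)\right) - 37 = \left(\frac{9691}{8034} - \frac{317}{135}\right) - 37 = - \frac{412831}{361530} - 37 = - \frac{13789441}{361530}$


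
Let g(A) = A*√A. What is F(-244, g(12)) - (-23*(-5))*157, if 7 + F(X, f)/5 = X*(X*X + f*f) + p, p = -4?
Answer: -74760190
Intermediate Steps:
g(A) = A^(3/2)
F(X, f) = -55 + 5*X*(X² + f²) (F(X, f) = -35 + 5*(X*(X*X + f*f) - 4) = -35 + 5*(X*(X² + f²) - 4) = -35 + 5*(-4 + X*(X² + f²)) = -35 + (-20 + 5*X*(X² + f²)) = -55 + 5*X*(X² + f²))
F(-244, g(12)) - (-23*(-5))*157 = (-55 + 5*(-244)³ + 5*(-244)*(12^(3/2))²) - (-23*(-5))*157 = (-55 + 5*(-14526784) + 5*(-244)*(24*√3)²) - 115*157 = (-55 - 72633920 + 5*(-244)*1728) - 1*18055 = (-55 - 72633920 - 2108160) - 18055 = -74742135 - 18055 = -74760190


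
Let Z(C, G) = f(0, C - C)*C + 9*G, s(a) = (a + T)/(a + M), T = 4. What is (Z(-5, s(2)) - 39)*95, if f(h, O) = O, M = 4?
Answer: -2850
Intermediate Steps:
s(a) = 1 (s(a) = (a + 4)/(a + 4) = (4 + a)/(4 + a) = 1)
Z(C, G) = 9*G (Z(C, G) = (C - C)*C + 9*G = 0*C + 9*G = 0 + 9*G = 9*G)
(Z(-5, s(2)) - 39)*95 = (9*1 - 39)*95 = (9 - 39)*95 = -30*95 = -2850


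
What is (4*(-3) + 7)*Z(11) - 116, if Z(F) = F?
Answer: -171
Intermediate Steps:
(4*(-3) + 7)*Z(11) - 116 = (4*(-3) + 7)*11 - 116 = (-12 + 7)*11 - 116 = -5*11 - 116 = -55 - 116 = -171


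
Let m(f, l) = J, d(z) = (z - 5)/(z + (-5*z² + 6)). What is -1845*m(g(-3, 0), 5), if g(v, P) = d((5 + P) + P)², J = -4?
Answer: 7380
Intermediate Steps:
d(z) = (-5 + z)/(6 + z - 5*z²) (d(z) = (-5 + z)/(z + (6 - 5*z²)) = (-5 + z)/(6 + z - 5*z²))
g(v, P) = 4*P²/(11 - 5*(5 + 2*P)² + 2*P)² (g(v, P) = ((-5 + ((5 + P) + P))/(6 + ((5 + P) + P) - 5*((5 + P) + P)²))² = ((-5 + (5 + 2*P))/(6 + (5 + 2*P) - 5*(5 + 2*P)²))² = ((2*P)/(11 - 5*(5 + 2*P)² + 2*P))² = (2*P/(11 - 5*(5 + 2*P)² + 2*P))² = 4*P²/(11 - 5*(5 + 2*P)² + 2*P)²)
m(f, l) = -4
-1845*m(g(-3, 0), 5) = -1845*(-4) = 7380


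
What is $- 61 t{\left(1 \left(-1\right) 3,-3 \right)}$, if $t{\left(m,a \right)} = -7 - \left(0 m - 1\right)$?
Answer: $366$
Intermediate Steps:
$t{\left(m,a \right)} = -6$ ($t{\left(m,a \right)} = -7 - \left(0 - 1\right) = -7 - -1 = -7 + 1 = -6$)
$- 61 t{\left(1 \left(-1\right) 3,-3 \right)} = \left(-61\right) \left(-6\right) = 366$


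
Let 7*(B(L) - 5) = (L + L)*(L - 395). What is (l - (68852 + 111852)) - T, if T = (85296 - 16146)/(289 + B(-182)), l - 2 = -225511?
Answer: -6153755312/15149 ≈ -4.0622e+5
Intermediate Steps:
l = -225509 (l = 2 - 225511 = -225509)
B(L) = 5 + 2*L*(-395 + L)/7 (B(L) = 5 + ((L + L)*(L - 395))/7 = 5 + ((2*L)*(-395 + L))/7 = 5 + (2*L*(-395 + L))/7 = 5 + 2*L*(-395 + L)/7)
T = 34575/15149 (T = (85296 - 16146)/(289 + (5 - 790/7*(-182) + (2/7)*(-182)²)) = 69150/(289 + (5 + 20540 + (2/7)*33124)) = 69150/(289 + (5 + 20540 + 9464)) = 69150/(289 + 30009) = 69150/30298 = 69150*(1/30298) = 34575/15149 ≈ 2.2823)
(l - (68852 + 111852)) - T = (-225509 - (68852 + 111852)) - 1*34575/15149 = (-225509 - 1*180704) - 34575/15149 = (-225509 - 180704) - 34575/15149 = -406213 - 34575/15149 = -6153755312/15149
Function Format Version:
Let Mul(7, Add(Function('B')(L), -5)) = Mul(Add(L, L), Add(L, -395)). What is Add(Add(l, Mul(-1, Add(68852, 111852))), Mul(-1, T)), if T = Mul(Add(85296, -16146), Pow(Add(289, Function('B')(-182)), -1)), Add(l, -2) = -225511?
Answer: Rational(-6153755312, 15149) ≈ -4.0622e+5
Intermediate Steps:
l = -225509 (l = Add(2, -225511) = -225509)
Function('B')(L) = Add(5, Mul(Rational(2, 7), L, Add(-395, L))) (Function('B')(L) = Add(5, Mul(Rational(1, 7), Mul(Add(L, L), Add(L, -395)))) = Add(5, Mul(Rational(1, 7), Mul(Mul(2, L), Add(-395, L)))) = Add(5, Mul(Rational(1, 7), Mul(2, L, Add(-395, L)))) = Add(5, Mul(Rational(2, 7), L, Add(-395, L))))
T = Rational(34575, 15149) (T = Mul(Add(85296, -16146), Pow(Add(289, Add(5, Mul(Rational(-790, 7), -182), Mul(Rational(2, 7), Pow(-182, 2)))), -1)) = Mul(69150, Pow(Add(289, Add(5, 20540, Mul(Rational(2, 7), 33124))), -1)) = Mul(69150, Pow(Add(289, Add(5, 20540, 9464)), -1)) = Mul(69150, Pow(Add(289, 30009), -1)) = Mul(69150, Pow(30298, -1)) = Mul(69150, Rational(1, 30298)) = Rational(34575, 15149) ≈ 2.2823)
Add(Add(l, Mul(-1, Add(68852, 111852))), Mul(-1, T)) = Add(Add(-225509, Mul(-1, Add(68852, 111852))), Mul(-1, Rational(34575, 15149))) = Add(Add(-225509, Mul(-1, 180704)), Rational(-34575, 15149)) = Add(Add(-225509, -180704), Rational(-34575, 15149)) = Add(-406213, Rational(-34575, 15149)) = Rational(-6153755312, 15149)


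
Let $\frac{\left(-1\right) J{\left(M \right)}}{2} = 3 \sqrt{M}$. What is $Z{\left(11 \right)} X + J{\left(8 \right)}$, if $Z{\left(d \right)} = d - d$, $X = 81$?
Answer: $- 12 \sqrt{2} \approx -16.971$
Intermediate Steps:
$Z{\left(d \right)} = 0$
$J{\left(M \right)} = - 6 \sqrt{M}$ ($J{\left(M \right)} = - 2 \cdot 3 \sqrt{M} = - 6 \sqrt{M}$)
$Z{\left(11 \right)} X + J{\left(8 \right)} = 0 \cdot 81 - 6 \sqrt{8} = 0 - 6 \cdot 2 \sqrt{2} = 0 - 12 \sqrt{2} = - 12 \sqrt{2}$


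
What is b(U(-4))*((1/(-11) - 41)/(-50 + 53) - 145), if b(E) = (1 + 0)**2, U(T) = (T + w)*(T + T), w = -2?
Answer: -5237/33 ≈ -158.70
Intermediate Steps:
U(T) = 2*T*(-2 + T) (U(T) = (T - 2)*(T + T) = (-2 + T)*(2*T) = 2*T*(-2 + T))
b(E) = 1 (b(E) = 1**2 = 1)
b(U(-4))*((1/(-11) - 41)/(-50 + 53) - 145) = 1*((1/(-11) - 41)/(-50 + 53) - 145) = 1*((-1/11 - 41)/3 - 145) = 1*(-452/11*1/3 - 145) = 1*(-452/33 - 145) = 1*(-5237/33) = -5237/33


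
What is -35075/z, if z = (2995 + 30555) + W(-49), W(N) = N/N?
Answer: -35075/33551 ≈ -1.0454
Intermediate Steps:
W(N) = 1
z = 33551 (z = (2995 + 30555) + 1 = 33550 + 1 = 33551)
-35075/z = -35075/33551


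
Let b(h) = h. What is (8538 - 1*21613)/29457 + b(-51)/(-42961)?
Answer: -560212768/1265502177 ≈ -0.44268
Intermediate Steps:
(8538 - 1*21613)/29457 + b(-51)/(-42961) = (8538 - 1*21613)/29457 - 51/(-42961) = (8538 - 21613)*(1/29457) - 51*(-1/42961) = -13075*1/29457 + 51/42961 = -13075/29457 + 51/42961 = -560212768/1265502177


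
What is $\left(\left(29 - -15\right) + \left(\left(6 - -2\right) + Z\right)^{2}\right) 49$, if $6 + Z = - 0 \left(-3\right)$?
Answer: $2352$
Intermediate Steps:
$Z = -6$ ($Z = -6 - 0 \left(-3\right) = -6 - 0 = -6 + 0 = -6$)
$\left(\left(29 - -15\right) + \left(\left(6 - -2\right) + Z\right)^{2}\right) 49 = \left(\left(29 - -15\right) + \left(\left(6 - -2\right) - 6\right)^{2}\right) 49 = \left(\left(29 + 15\right) + \left(\left(6 + 2\right) - 6\right)^{2}\right) 49 = \left(44 + \left(8 - 6\right)^{2}\right) 49 = \left(44 + 2^{2}\right) 49 = \left(44 + 4\right) 49 = 48 \cdot 49 = 2352$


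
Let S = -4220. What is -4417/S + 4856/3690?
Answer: 735821/311436 ≈ 2.3627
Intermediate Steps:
-4417/S + 4856/3690 = -4417/(-4220) + 4856/3690 = -4417*(-1/4220) + 4856*(1/3690) = 4417/4220 + 2428/1845 = 735821/311436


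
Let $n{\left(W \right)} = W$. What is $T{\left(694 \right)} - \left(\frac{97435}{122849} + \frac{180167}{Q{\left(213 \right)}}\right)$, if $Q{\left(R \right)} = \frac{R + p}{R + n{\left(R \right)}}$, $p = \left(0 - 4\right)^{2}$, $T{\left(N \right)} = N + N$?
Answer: $- \frac{9389775555825}{28132421} \approx -3.3377 \cdot 10^{5}$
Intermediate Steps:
$T{\left(N \right)} = 2 N$
$p = 16$ ($p = \left(-4\right)^{2} = 16$)
$Q{\left(R \right)} = \frac{16 + R}{2 R}$ ($Q{\left(R \right)} = \frac{R + 16}{R + R} = \frac{16 + R}{2 R}$)
$T{\left(694 \right)} - \left(\frac{97435}{122849} + \frac{180167}{Q{\left(213 \right)}}\right) = 2 \cdot 694 - \left(\frac{97435}{122849} + 180167 \frac{426}{16 + 213}\right) = 1388 - \left(\frac{97435}{122849} + \frac{180167}{\frac{1}{2} \cdot \frac{1}{213} \cdot 229}\right) = 1388 - \left(\frac{97435}{122849} + \frac{180167}{\frac{229}{426}}\right) = 1388 - \frac{9428823356173}{28132421} = - \frac{9389775555825}{28132421}$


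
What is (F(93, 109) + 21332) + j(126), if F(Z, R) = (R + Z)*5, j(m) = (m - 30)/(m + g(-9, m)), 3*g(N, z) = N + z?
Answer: 1228842/55 ≈ 22343.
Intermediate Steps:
g(N, z) = N/3 + z/3 (g(N, z) = (N + z)/3 = N/3 + z/3)
j(m) = (-30 + m)/(-3 + 4*m/3) (j(m) = (m - 30)/(m + ((⅓)*(-9) + m/3)) = (-30 + m)/(m + (-3 + m/3)) = (-30 + m)/(-3 + 4*m/3))
F(Z, R) = 5*R + 5*Z
(F(93, 109) + 21332) + j(126) = ((5*109 + 5*93) + 21332) + 3*(-30 + 126)/(-9 + 4*126) = ((545 + 465) + 21332) + 3*96/(-9 + 504) = (1010 + 21332) + 3*96/495 = 22342 + 3*(1/495)*96 = 22342 + 32/55 = 1228842/55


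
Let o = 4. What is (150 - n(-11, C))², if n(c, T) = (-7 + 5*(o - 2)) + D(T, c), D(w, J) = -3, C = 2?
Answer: 22500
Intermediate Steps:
n(c, T) = 0 (n(c, T) = (-7 + 5*(4 - 2)) - 3 = (-7 + 5*2) - 3 = (-7 + 10) - 3 = 3 - 3 = 0)
(150 - n(-11, C))² = (150 - 1*0)² = (150 + 0)² = 150² = 22500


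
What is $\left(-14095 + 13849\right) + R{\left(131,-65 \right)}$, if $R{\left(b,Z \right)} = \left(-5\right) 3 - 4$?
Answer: $-265$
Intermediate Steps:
$R{\left(b,Z \right)} = -19$ ($R{\left(b,Z \right)} = -15 - 4 = -19$)
$\left(-14095 + 13849\right) + R{\left(131,-65 \right)} = \left(-14095 + 13849\right) - 19 = -246 - 19 = -265$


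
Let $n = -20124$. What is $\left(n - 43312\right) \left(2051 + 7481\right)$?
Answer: $-604671952$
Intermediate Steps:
$\left(n - 43312\right) \left(2051 + 7481\right) = \left(-20124 - 43312\right) \left(2051 + 7481\right) = \left(-63436\right) 9532 = -604671952$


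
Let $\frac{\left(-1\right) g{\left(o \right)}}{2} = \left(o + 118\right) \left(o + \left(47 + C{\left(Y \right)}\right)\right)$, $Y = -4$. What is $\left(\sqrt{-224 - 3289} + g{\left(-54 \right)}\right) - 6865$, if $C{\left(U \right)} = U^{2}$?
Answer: $-8017 + i \sqrt{3513} \approx -8017.0 + 59.271 i$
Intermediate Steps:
$g{\left(o \right)} = - 2 \left(63 + o\right) \left(118 + o\right)$ ($g{\left(o \right)} = - 2 \left(o + 118\right) \left(o + \left(47 + \left(-4\right)^{2}\right)\right) = - 2 \left(118 + o\right) \left(o + \left(47 + 16\right)\right) = - 2 \left(118 + o\right) \left(o + 63\right) = - 2 \left(118 + o\right) \left(63 + o\right) = - 2 \left(63 + o\right) \left(118 + o\right)$)
$\left(\sqrt{-224 - 3289} + g{\left(-54 \right)}\right) - 6865 = \left(\sqrt{-224 - 3289} - \left(-4680 + 5832\right)\right) - 6865 = \left(\sqrt{-3513} - 1152\right) - 6865 = \left(i \sqrt{3513} - 1152\right) - 6865 = \left(-1152 + i \sqrt{3513}\right) - 6865 = -8017 + i \sqrt{3513}$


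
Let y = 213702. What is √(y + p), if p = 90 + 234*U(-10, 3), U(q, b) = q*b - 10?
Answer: 4*√12777 ≈ 452.14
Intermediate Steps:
U(q, b) = -10 + b*q (U(q, b) = b*q - 10 = -10 + b*q)
p = -9270 (p = 90 + 234*(-10 + 3*(-10)) = 90 + 234*(-10 - 30) = 90 + 234*(-40) = 90 - 9360 = -9270)
√(y + p) = √(213702 - 9270) = √204432 = 4*√12777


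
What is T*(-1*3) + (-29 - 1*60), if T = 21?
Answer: -152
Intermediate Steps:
T*(-1*3) + (-29 - 1*60) = 21*(-1*3) + (-29 - 1*60) = 21*(-3) + (-29 - 60) = -63 - 89 = -152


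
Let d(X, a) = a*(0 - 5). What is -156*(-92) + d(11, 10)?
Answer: 14302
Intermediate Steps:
d(X, a) = -5*a (d(X, a) = a*(-5) = -5*a)
-156*(-92) + d(11, 10) = -156*(-92) - 5*10 = 14352 - 50 = 14302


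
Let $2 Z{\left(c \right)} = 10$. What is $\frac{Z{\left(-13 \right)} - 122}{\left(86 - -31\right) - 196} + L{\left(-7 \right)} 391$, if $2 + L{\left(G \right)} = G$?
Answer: $- \frac{277884}{79} \approx -3517.5$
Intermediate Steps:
$Z{\left(c \right)} = 5$ ($Z{\left(c \right)} = \frac{1}{2} \cdot 10 = 5$)
$L{\left(G \right)} = -2 + G$
$\frac{Z{\left(-13 \right)} - 122}{\left(86 - -31\right) - 196} + L{\left(-7 \right)} 391 = \frac{5 - 122}{\left(86 - -31\right) - 196} + \left(-2 - 7\right) 391 = - \frac{117}{\left(86 + 31\right) - 196} - 3519 = - \frac{117}{117 - 196} - 3519 = - \frac{117}{-79} - 3519 = \left(-117\right) \left(- \frac{1}{79}\right) - 3519 = \frac{117}{79} - 3519 = - \frac{277884}{79}$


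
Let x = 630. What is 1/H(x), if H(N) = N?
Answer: 1/630 ≈ 0.0015873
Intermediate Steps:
1/H(x) = 1/630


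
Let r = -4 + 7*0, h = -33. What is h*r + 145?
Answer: 277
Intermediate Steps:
r = -4 (r = -4 + 0 = -4)
h*r + 145 = -33*(-4) + 145 = 132 + 145 = 277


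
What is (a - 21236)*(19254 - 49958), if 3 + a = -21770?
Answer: 1320548336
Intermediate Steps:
a = -21773 (a = -3 - 21770 = -21773)
(a - 21236)*(19254 - 49958) = (-21773 - 21236)*(19254 - 49958) = -43009*(-30704) = 1320548336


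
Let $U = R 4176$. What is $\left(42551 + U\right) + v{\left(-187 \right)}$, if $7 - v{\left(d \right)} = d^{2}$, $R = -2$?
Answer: $-763$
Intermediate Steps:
$v{\left(d \right)} = 7 - d^{2}$
$U = -8352$ ($U = \left(-2\right) 4176 = -8352$)
$\left(42551 + U\right) + v{\left(-187 \right)} = \left(42551 - 8352\right) + \left(7 - \left(-187\right)^{2}\right) = 34199 + \left(7 - 34969\right) = 34199 - 34962 = -763$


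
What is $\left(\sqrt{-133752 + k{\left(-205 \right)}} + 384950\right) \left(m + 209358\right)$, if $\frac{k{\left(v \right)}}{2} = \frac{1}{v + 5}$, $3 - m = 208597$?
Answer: $294101800 + \frac{382 i \sqrt{13375201}}{5} \approx 2.941 \cdot 10^{8} + 2.7941 \cdot 10^{5} i$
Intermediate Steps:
$m = -208594$ ($m = 3 - 208597 = -208594$)
$k{\left(v \right)} = \frac{2}{5 + v}$ ($k{\left(v \right)} = \frac{2}{v + 5} = \frac{2}{5 + v}$)
$\left(\sqrt{-133752 + k{\left(-205 \right)}} + 384950\right) \left(m + 209358\right) = \left(\sqrt{-133752 + \frac{2}{5 - 205}} + 384950\right) \left(-208594 + 209358\right) = \left(\sqrt{-133752 + \frac{2}{-200}} + 384950\right) 764 = \left(\sqrt{-133752 + 2 \left(- \frac{1}{200}\right)} + 384950\right) 764 = \left(\sqrt{-133752 - \frac{1}{100}} + 384950\right) 764 = \left(\sqrt{- \frac{13375201}{100}} + 384950\right) 764 = \left(\frac{i \sqrt{13375201}}{10} + 384950\right) 764 = \left(384950 + \frac{i \sqrt{13375201}}{10}\right) 764 = 294101800 + \frac{382 i \sqrt{13375201}}{5}$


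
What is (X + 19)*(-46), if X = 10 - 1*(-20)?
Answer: -2254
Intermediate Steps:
X = 30 (X = 10 + 20 = 30)
(X + 19)*(-46) = (30 + 19)*(-46) = 49*(-46) = -2254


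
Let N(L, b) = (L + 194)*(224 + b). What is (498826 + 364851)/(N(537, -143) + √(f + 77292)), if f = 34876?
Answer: 51139178847/3505830353 - 1727354*√28042/3505830353 ≈ 14.504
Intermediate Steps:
N(L, b) = (194 + L)*(224 + b)
(498826 + 364851)/(N(537, -143) + √(f + 77292)) = (498826 + 364851)/((43456 + 194*(-143) + 224*537 + 537*(-143)) + √(34876 + 77292)) = 863677/((43456 - 27742 + 120288 - 76791) + √112168) = 863677/(59211 + 2*√28042)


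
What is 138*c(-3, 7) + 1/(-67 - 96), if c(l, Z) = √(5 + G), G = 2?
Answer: -1/163 + 138*√7 ≈ 365.11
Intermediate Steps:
c(l, Z) = √7 (c(l, Z) = √(5 + 2) = √7)
138*c(-3, 7) + 1/(-67 - 96) = 138*√7 + 1/(-67 - 96) = 138*√7 + 1/(-163) = 138*√7 - 1/163 = -1/163 + 138*√7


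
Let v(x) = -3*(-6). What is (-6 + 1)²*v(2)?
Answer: 450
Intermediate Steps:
v(x) = 18
(-6 + 1)²*v(2) = (-6 + 1)²*18 = (-5)²*18 = 25*18 = 450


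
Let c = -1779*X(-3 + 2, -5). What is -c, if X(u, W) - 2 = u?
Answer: 1779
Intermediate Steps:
X(u, W) = 2 + u
c = -1779 (c = -1779*(2 + (-3 + 2)) = -1779*(2 - 1) = -1779*1 = -1779)
-c = -1*(-1779) = 1779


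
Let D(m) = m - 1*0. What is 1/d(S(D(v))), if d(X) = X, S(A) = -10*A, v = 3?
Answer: -1/30 ≈ -0.033333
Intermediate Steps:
D(m) = m (D(m) = m + 0 = m)
1/d(S(D(v))) = 1/(-10*3) = 1/(-30) = -1/30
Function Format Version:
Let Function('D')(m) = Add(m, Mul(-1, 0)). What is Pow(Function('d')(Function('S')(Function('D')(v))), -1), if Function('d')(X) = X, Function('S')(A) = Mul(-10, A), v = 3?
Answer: Rational(-1, 30) ≈ -0.033333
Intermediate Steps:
Function('D')(m) = m (Function('D')(m) = Add(m, 0) = m)
Pow(Function('d')(Function('S')(Function('D')(v))), -1) = Pow(Mul(-10, 3), -1) = Pow(-30, -1) = Rational(-1, 30)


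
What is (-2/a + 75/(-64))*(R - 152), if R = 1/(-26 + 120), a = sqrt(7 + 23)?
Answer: 1071525/6016 + 14287*sqrt(30)/1410 ≈ 233.61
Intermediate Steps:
a = sqrt(30) ≈ 5.4772
R = 1/94 ≈ 0.010638
(-2/a + 75/(-64))*(R - 152) = (-2*sqrt(30)/30 + 75/(-64))*(1/94 - 152) = (-sqrt(30)/15 + 75*(-1/64))*(-14287/94) = (-sqrt(30)/15 - 75/64)*(-14287/94) = (-75/64 - sqrt(30)/15)*(-14287/94) = 1071525/6016 + 14287*sqrt(30)/1410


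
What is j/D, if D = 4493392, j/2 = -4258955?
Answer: -4258955/2246696 ≈ -1.8957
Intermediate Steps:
j = -8517910 (j = 2*(-4258955) = -8517910)
j/D = -8517910/4493392 = -8517910*1/4493392 = -4258955/2246696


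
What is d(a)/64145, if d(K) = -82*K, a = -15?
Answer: 246/12829 ≈ 0.019175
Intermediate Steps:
d(a)/64145 = -82*(-15)/64145 = 1230*(1/64145) = 246/12829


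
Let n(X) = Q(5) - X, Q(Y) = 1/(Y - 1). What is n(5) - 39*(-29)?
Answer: 4505/4 ≈ 1126.3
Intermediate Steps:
Q(Y) = 1/(-1 + Y)
n(X) = ¼ - X (n(X) = 1/(-1 + 5) - X = 1/4 - X = ¼ - X)
n(5) - 39*(-29) = (¼ - 1*5) - 39*(-29) = (¼ - 5) + 1131 = -19/4 + 1131 = 4505/4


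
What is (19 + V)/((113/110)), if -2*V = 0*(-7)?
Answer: 2090/113 ≈ 18.496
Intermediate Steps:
V = 0 (V = -0*(-7) = -½*0 = 0)
(19 + V)/((113/110)) = (19 + 0)/((113/110)) = 19/((113*(1/110))) = 19/(113/110) = 19*(110/113) = 2090/113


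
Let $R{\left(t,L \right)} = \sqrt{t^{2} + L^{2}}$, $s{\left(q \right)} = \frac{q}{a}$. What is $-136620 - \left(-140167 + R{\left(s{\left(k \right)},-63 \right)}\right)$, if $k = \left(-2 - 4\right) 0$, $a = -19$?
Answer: $3484$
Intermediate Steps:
$k = 0$ ($k = \left(-6\right) 0 = 0$)
$s{\left(q \right)} = - \frac{q}{19}$ ($s{\left(q \right)} = \frac{q}{-19} = q \left(- \frac{1}{19}\right) = - \frac{q}{19}$)
$R{\left(t,L \right)} = \sqrt{L^{2} + t^{2}}$
$-136620 - \left(-140167 + R{\left(s{\left(k \right)},-63 \right)}\right) = -136620 - \left(-140167 + \sqrt{\left(-63\right)^{2} + \left(\left(- \frac{1}{19}\right) 0\right)^{2}}\right) = -136620 - \left(-140167 + \sqrt{3969 + 0^{2}}\right) = -136620 - \left(-140167 + \sqrt{3969 + 0}\right) = -136620 - \left(-140167 + \sqrt{3969}\right) = -136620 - \left(-140167 + 63\right) = -136620 - -140104 = -136620 + 140104 = 3484$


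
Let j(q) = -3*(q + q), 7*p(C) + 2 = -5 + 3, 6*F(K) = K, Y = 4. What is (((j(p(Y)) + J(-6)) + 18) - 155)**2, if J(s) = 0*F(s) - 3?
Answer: 913936/49 ≈ 18652.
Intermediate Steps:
F(K) = K/6
p(C) = -4/7 (p(C) = -2/7 + (-5 + 3)/7 = -2/7 + (1/7)*(-2) = -2/7 - 2/7 = -4/7)
J(s) = -3 (J(s) = 0*(s/6) - 3 = 0 - 3 = -3)
j(q) = -6*q
(((j(p(Y)) + J(-6)) + 18) - 155)**2 = (((-6*(-4/7) - 3) + 18) - 155)**2 = (((24/7 - 3) + 18) - 155)**2 = ((3/7 + 18) - 155)**2 = (129/7 - 155)**2 = (-956/7)**2 = 913936/49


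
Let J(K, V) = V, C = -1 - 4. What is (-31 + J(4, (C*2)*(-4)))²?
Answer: 81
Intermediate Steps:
C = -5
(-31 + J(4, (C*2)*(-4)))² = (-31 - 5*2*(-4))² = (-31 - 10*(-4))² = (-31 + 40)² = 9² = 81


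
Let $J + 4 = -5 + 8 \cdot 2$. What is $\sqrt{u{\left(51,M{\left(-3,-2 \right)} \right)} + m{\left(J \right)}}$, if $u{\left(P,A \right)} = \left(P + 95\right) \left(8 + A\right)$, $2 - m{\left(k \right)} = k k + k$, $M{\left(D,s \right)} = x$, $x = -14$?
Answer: $i \sqrt{930} \approx 30.496 i$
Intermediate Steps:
$J = 7$ ($J = -4 + \left(-5 + 8 \cdot 2\right) = -4 + \left(-5 + 16\right) = -4 + 11 = 7$)
$M{\left(D,s \right)} = -14$
$m{\left(k \right)} = 2 - k - k^{2}$ ($m{\left(k \right)} = 2 - \left(k k + k\right) = 2 - \left(k^{2} + k\right) = 2 - \left(k + k^{2}\right) = 2 - k - k^{2}$)
$u{\left(P,A \right)} = \left(8 + A\right) \left(95 + P\right)$ ($u{\left(P,A \right)} = \left(95 + P\right) \left(8 + A\right) = \left(8 + A\right) \left(95 + P\right)$)
$\sqrt{u{\left(51,M{\left(-3,-2 \right)} \right)} + m{\left(J \right)}} = \sqrt{\left(760 + 8 \cdot 51 + 95 \left(-14\right) - 714\right) - 54} = \sqrt{\left(760 + 408 - 1330 - 714\right) - 54} = \sqrt{-876 - 54} = \sqrt{-930} = i \sqrt{930}$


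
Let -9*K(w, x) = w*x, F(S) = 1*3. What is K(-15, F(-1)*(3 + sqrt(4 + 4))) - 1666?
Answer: -1651 + 10*sqrt(2) ≈ -1636.9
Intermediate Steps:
F(S) = 3
K(w, x) = -w*x/9
K(-15, F(-1)*(3 + sqrt(4 + 4))) - 1666 = -1/9*(-15)*3*(3 + sqrt(4 + 4)) - 1666 = -1/9*(-15)*3*(3 + sqrt(8)) - 1666 = -1/9*(-15)*3*(3 + 2*sqrt(2)) - 1666 = -1/9*(-15)*(9 + 6*sqrt(2)) - 1666 = (15 + 10*sqrt(2)) - 1666 = -1651 + 10*sqrt(2)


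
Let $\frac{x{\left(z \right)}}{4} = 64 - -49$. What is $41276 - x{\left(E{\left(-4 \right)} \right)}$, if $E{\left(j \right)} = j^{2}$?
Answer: $40824$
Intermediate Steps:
$x{\left(z \right)} = 452$ ($x{\left(z \right)} = 4 \left(64 - -49\right) = 4 \left(64 + 49\right) = 4 \cdot 113 = 452$)
$41276 - x{\left(E{\left(-4 \right)} \right)} = 41276 - 452 = 40824$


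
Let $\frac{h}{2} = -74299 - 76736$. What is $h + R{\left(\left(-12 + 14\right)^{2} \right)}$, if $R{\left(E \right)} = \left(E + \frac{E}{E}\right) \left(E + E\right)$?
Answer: $-302030$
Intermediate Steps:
$R{\left(E \right)} = 2 E \left(1 + E\right)$ ($R{\left(E \right)} = \left(E + 1\right) 2 E = \left(1 + E\right) 2 E = 2 E \left(1 + E\right)$)
$h = -302070$ ($h = 2 \left(-74299 - 76736\right) = 2 \left(-151035\right) = -302070$)
$h + R{\left(\left(-12 + 14\right)^{2} \right)} = -302070 + 2 \left(-12 + 14\right)^{2} \left(1 + \left(-12 + 14\right)^{2}\right) = -302070 + 2 \cdot 2^{2} \left(1 + 2^{2}\right) = -302070 + 2 \cdot 4 \left(1 + 4\right) = -302070 + 2 \cdot 4 \cdot 5 = -302070 + 40 = -302030$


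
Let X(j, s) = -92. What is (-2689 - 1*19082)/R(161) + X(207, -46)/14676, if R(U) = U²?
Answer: -80473982/95104149 ≈ -0.84617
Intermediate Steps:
(-2689 - 1*19082)/R(161) + X(207, -46)/14676 = (-2689 - 1*19082)/(161²) - 92/14676 = (-2689 - 19082)/25921 - 92*1/14676 = -21771*1/25921 - 23/3669 = -21771/25921 - 23/3669 = -80473982/95104149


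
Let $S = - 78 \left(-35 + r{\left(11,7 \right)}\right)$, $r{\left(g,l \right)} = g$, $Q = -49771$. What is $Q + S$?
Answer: $-47899$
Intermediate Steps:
$S = 1872$ ($S = - 78 \left(-35 + 11\right) = \left(-78\right) \left(-24\right) = 1872$)
$Q + S = -49771 + 1872 = -47899$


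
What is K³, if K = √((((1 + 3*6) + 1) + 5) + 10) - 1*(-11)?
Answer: (11 + √35)³ ≈ 4840.6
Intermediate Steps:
K = 11 + √35 (K = √((((1 + 18) + 1) + 5) + 10) + 11 = √(((19 + 1) + 5) + 10) + 11 = √((20 + 5) + 10) + 11 = √(25 + 10) + 11 = √35 + 11 = 11 + √35 ≈ 16.916)
K³ = (11 + √35)³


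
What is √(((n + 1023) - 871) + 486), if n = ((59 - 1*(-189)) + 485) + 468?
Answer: √1839 ≈ 42.884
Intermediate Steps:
n = 1201 (n = ((59 + 189) + 485) + 468 = (248 + 485) + 468 = 733 + 468 = 1201)
√(((n + 1023) - 871) + 486) = √(((1201 + 1023) - 871) + 486) = √((2224 - 871) + 486) = √(1353 + 486) = √1839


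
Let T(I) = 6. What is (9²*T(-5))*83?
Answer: 40338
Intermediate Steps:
(9²*T(-5))*83 = (9²*6)*83 = (81*6)*83 = 486*83 = 40338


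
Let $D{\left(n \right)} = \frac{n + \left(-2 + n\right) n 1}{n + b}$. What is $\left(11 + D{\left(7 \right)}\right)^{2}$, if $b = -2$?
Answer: $\frac{9409}{25} \approx 376.36$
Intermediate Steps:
$D{\left(n \right)} = \frac{n + n \left(-2 + n\right)}{-2 + n}$ ($D{\left(n \right)} = \frac{n + \left(-2 + n\right) n 1}{n - 2} = \frac{n + n \left(-2 + n\right) 1}{-2 + n} = \frac{n + n \left(-2 + n\right)}{-2 + n}$)
$\left(11 + D{\left(7 \right)}\right)^{2} = \left(11 + \frac{7 \left(-1 + 7\right)}{-2 + 7}\right)^{2} = \left(11 + 7 \cdot \frac{1}{5} \cdot 6\right)^{2} = \left(11 + \frac{42}{5}\right)^{2} = \left(\frac{97}{5}\right)^{2} = \frac{9409}{25}$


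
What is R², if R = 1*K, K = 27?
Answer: 729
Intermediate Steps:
R = 27 (R = 1*27 = 27)
R² = 27² = 729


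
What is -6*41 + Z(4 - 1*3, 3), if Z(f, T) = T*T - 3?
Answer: -240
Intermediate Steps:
Z(f, T) = -3 + T² (Z(f, T) = T² - 3 = -3 + T²)
-6*41 + Z(4 - 1*3, 3) = -6*41 + (-3 + 3²) = -246 + (-3 + 9) = -246 + 6 = -240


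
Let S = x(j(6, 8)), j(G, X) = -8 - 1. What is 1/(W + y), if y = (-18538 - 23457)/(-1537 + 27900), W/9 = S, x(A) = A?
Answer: -26363/2177398 ≈ -0.012108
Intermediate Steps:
j(G, X) = -9
S = -9
W = -81 (W = 9*(-9) = -81)
y = -41995/26363 ≈ -1.5930
1/(W + y) = 1/(-81 - 41995/26363) = 1/(-2177398/26363) = -26363/2177398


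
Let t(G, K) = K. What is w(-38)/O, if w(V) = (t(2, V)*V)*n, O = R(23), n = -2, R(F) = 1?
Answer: -2888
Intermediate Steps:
O = 1
w(V) = -2*V² (w(V) = (V*V)*(-2) = V²*(-2) = -2*V²)
w(-38)/O = -2*(-38)²/1 = -2*1444*1 = -2888*1 = -2888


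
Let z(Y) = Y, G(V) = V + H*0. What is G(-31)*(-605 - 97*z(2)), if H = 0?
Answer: 24769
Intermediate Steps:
G(V) = V (G(V) = V + 0*0 = V + 0 = V)
G(-31)*(-605 - 97*z(2)) = -31*(-605 - 97*2) = -31*(-605 - 194) = -31*(-799) = 24769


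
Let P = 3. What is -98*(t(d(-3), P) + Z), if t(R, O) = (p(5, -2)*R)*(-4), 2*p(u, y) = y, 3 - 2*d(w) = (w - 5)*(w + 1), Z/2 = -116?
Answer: 25284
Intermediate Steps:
Z = -232 (Z = 2*(-116) = -232)
d(w) = 3/2 - (1 + w)*(-5 + w)/2 (d(w) = 3/2 - (w - 5)*(w + 1)/2 = 3/2 - (-5 + w)*(1 + w)/2 = 3/2 - (1 + w)*(-5 + w)/2)
p(u, y) = y/2
t(R, O) = 4*R (t(R, O) = (((1/2)*(-2))*R)*(-4) = -R*(-4) = 4*R)
-98*(t(d(-3), P) + Z) = -98*(4*(4 + 2*(-3) - 1/2*(-3)**2) - 232) = -98*(4*(4 - 6 - 1/2*9) - 232) = -98*(4*(4 - 6 - 9/2) - 232) = -98*(4*(-13/2) - 232) = -98*(-26 - 232) = -98*(-258) = 25284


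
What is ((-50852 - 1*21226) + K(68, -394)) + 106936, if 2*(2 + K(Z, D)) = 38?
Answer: 34875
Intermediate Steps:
K(Z, D) = 17 (K(Z, D) = -2 + (½)*38 = -2 + 19 = 17)
((-50852 - 1*21226) + K(68, -394)) + 106936 = ((-50852 - 1*21226) + 17) + 106936 = ((-50852 - 21226) + 17) + 106936 = (-72078 + 17) + 106936 = -72061 + 106936 = 34875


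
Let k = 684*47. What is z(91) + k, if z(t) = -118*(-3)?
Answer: 32502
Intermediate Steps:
z(t) = 354
k = 32148
z(91) + k = 354 + 32148 = 32502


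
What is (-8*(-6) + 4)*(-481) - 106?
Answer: -25118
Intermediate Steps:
(-8*(-6) + 4)*(-481) - 106 = (48 + 4)*(-481) - 106 = 52*(-481) - 106 = -25012 - 106 = -25118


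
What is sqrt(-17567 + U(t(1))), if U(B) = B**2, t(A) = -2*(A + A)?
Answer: I*sqrt(17551) ≈ 132.48*I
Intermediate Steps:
t(A) = -4*A
sqrt(-17567 + U(t(1))) = sqrt(-17567 + (-4*1)**2) = sqrt(-17567 + (-4)**2) = sqrt(-17567 + 16) = sqrt(-17551) = I*sqrt(17551)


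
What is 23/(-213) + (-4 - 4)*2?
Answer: -3431/213 ≈ -16.108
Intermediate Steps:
23/(-213) + (-4 - 4)*2 = 23*(-1/213) - 8*2 = -23/213 - 16 = -3431/213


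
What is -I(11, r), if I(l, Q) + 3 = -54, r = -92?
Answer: 57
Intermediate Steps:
I(l, Q) = -57 (I(l, Q) = -3 - 54 = -57)
-I(11, r) = -1*(-57) = 57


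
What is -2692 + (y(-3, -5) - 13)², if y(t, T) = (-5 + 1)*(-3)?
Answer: -2691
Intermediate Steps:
y(t, T) = 12 (y(t, T) = -4*(-3) = 12)
-2692 + (y(-3, -5) - 13)² = -2692 + (12 - 13)² = -2692 + (-1)² = -2692 + 1 = -2691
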